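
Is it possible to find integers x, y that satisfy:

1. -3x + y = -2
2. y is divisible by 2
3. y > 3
Yes

Take x = 2, y = 4. Substituting into each constraint:
  (1) -3(2) + 4 = -2 ✓
  (2) 4 = 2 × 2, remainder 0 ✓
  (3) 4 > 3 ✓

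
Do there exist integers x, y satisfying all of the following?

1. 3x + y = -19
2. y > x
Yes

Take x = -7, y = 2. Substituting into each constraint:
  (1) 3(-7) + 2 = -19 ✓
  (2) 2 > -7 ✓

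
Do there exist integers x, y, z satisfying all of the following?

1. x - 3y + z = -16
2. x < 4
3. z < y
Yes

Take x = -15, y = 0, z = -1. Substituting into each constraint:
  (1) (-15) - 3(0) + (-1) = -16 ✓
  (2) -15 < 4 ✓
  (3) -1 < 0 ✓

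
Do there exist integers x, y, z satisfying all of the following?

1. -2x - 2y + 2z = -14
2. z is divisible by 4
Yes

Take x = 7, y = 0, z = 0. Substituting into each constraint:
  (1) -2(7) - 2(0) + 2(0) = -14 ✓
  (2) 0 = 4 × 0, remainder 0 ✓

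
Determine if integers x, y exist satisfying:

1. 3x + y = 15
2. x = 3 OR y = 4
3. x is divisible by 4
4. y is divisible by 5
No

A contradictory subset is {3x + y = 15, x = 3 OR y = 4, y is divisible by 5}. No integer assignment can satisfy these jointly:

  - 3x + y = 15: is a linear equation tying the variables together
  - x = 3 OR y = 4: forces a choice: either x = 3 or y = 4
  - y is divisible by 5: restricts y to multiples of 5

Split on the disjunction (x = 3 OR y = 4):
  • If x = 3: with x = 3, writing y = 5y', every remaining term of the linear equation is divisible by 5, so the left side is ≡ 0 (mod 5); but the right side 6 ≡ 1 (mod 5). No integers can satisfy it.
  • If y = 4: this contradicts the divisibility constraint — 4 is not a multiple of 5.
Both branches are infeasible, so the system has no integer solution.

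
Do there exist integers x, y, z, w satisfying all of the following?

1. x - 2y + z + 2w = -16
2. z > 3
Yes

Take x = 0, y = 0, z = 4, w = -10. Substituting into each constraint:
  (1) 0 - 2(0) + 4 + 2(-10) = -16 ✓
  (2) 4 > 3 ✓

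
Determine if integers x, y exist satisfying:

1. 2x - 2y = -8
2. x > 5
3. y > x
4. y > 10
Yes

Take x = 7, y = 11. Substituting into each constraint:
  (1) 2(7) - 2(11) = -8 ✓
  (2) 7 > 5 ✓
  (3) 11 > 7 ✓
  (4) 11 > 10 ✓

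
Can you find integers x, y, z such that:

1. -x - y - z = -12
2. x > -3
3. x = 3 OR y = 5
Yes

Take x = 3, y = 9, z = 0. Substituting into each constraint:
  (1) (-3) + (-9) + 0 = -12 ✓
  (2) 3 > -3 ✓
  (3) x = 3, target 3 ✓ (first branch holds)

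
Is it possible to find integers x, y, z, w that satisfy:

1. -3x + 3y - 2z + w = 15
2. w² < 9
Yes

Take x = 1, y = 0, z = -9, w = 0. Substituting into each constraint:
  (1) -3(1) + 3(0) - 2(-9) + 0 = 15 ✓
  (2) w² = (0)² = 0, and 0 < 9 ✓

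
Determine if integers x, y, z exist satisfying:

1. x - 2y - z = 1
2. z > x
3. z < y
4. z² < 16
Yes

Take x = -3, y = -1, z = -2. Substituting into each constraint:
  (1) (-3) - 2(-1) + 2 = 1 ✓
  (2) -2 > -3 ✓
  (3) -2 < -1 ✓
  (4) z² = (-2)² = 4, and 4 < 16 ✓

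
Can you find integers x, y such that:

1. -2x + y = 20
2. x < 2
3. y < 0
Yes

Take x = -11, y = -2. Substituting into each constraint:
  (1) -2(-11) + (-2) = 20 ✓
  (2) -11 < 2 ✓
  (3) -2 < 0 ✓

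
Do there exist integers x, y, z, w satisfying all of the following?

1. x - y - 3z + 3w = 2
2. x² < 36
Yes

Take x = 2, y = 0, z = 0, w = 0. Substituting into each constraint:
  (1) 2 + 0 - 3(0) + 3(0) = 2 ✓
  (2) x² = (2)² = 4, and 4 < 36 ✓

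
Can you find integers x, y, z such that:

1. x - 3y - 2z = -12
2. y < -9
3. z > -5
Yes

Take x = 0, y = -10, z = 21. Substituting into each constraint:
  (1) 0 - 3(-10) - 2(21) = -12 ✓
  (2) -10 < -9 ✓
  (3) 21 > -5 ✓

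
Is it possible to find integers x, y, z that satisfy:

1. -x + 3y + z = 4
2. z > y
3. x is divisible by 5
Yes

Take x = 0, y = 0, z = 4. Substituting into each constraint:
  (1) 0 + 3(0) + 4 = 4 ✓
  (2) 4 > 0 ✓
  (3) 0 = 5 × 0, remainder 0 ✓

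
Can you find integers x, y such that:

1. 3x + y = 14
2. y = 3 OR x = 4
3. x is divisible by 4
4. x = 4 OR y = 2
Yes

Take x = 4, y = 2. Substituting into each constraint:
  (1) 3(4) + 2 = 14 ✓
  (2) x = 4, target 4 ✓ (second branch holds)
  (3) 4 = 4 × 1, remainder 0 ✓
  (4) x = 4, target 4 ✓ (first branch holds)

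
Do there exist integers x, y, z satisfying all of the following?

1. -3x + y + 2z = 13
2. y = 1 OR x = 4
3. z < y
Yes

Take x = -4, y = 1, z = 0. Substituting into each constraint:
  (1) -3(-4) + 1 + 2(0) = 13 ✓
  (2) y = 1, target 1 ✓ (first branch holds)
  (3) 0 < 1 ✓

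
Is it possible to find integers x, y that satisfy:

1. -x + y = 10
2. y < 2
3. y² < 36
Yes

Take x = -10, y = 0. Substituting into each constraint:
  (1) 10 + 0 = 10 ✓
  (2) 0 < 2 ✓
  (3) y² = (0)² = 0, and 0 < 36 ✓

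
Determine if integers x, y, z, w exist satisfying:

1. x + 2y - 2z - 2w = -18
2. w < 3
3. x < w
Yes

Take x = 0, y = 0, z = 8, w = 1. Substituting into each constraint:
  (1) 0 + 2(0) - 2(8) - 2(1) = -18 ✓
  (2) 1 < 3 ✓
  (3) 0 < 1 ✓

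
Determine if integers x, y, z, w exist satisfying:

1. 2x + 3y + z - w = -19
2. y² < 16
Yes

Take x = 0, y = 0, z = -19, w = 0. Substituting into each constraint:
  (1) 2(0) + 3(0) + (-19) + 0 = -19 ✓
  (2) y² = (0)² = 0, and 0 < 16 ✓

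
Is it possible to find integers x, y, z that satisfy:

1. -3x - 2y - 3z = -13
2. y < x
Yes

Take x = 3, y = 2, z = 0. Substituting into each constraint:
  (1) -3(3) - 2(2) - 3(0) = -13 ✓
  (2) 2 < 3 ✓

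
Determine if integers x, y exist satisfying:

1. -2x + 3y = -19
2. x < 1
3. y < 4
Yes

Take x = -1, y = -7. Substituting into each constraint:
  (1) -2(-1) + 3(-7) = -19 ✓
  (2) -1 < 1 ✓
  (3) -7 < 4 ✓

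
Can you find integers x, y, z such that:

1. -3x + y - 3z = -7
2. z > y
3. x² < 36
Yes

Take x = 2, y = -1, z = 0. Substituting into each constraint:
  (1) -3(2) + (-1) - 3(0) = -7 ✓
  (2) 0 > -1 ✓
  (3) x² = (2)² = 4, and 4 < 36 ✓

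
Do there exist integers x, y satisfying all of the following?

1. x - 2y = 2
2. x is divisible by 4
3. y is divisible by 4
No

The full constraint system is jointly infeasible over the integers. Each constraint and what it forces:

  - x - 2y = 2: is a linear equation tying the variables together
  - x is divisible by 4: restricts x to multiples of 4
  - y is divisible by 4: restricts y to multiples of 4

Modular obstruction: writing x = 4x' and writing y = 4y', every remaining term of the linear equation is divisible by 4, so the left side is ≡ 0 (mod 4); but the right side 2 ≡ 2 (mod 4). No integers can satisfy it.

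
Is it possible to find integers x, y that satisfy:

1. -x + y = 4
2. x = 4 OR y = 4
Yes

Take x = 0, y = 4. Substituting into each constraint:
  (1) 0 + 4 = 4 ✓
  (2) y = 4, target 4 ✓ (second branch holds)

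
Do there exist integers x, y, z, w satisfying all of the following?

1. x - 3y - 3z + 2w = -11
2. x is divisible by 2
Yes

Take x = 0, y = 0, z = 1, w = -4. Substituting into each constraint:
  (1) 0 - 3(0) - 3(1) + 2(-4) = -11 ✓
  (2) 0 = 2 × 0, remainder 0 ✓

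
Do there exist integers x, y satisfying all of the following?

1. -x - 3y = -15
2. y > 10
Yes

Take x = -18, y = 11. Substituting into each constraint:
  (1) 18 - 3(11) = -15 ✓
  (2) 11 > 10 ✓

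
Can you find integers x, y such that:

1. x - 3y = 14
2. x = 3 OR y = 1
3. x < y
No

The full constraint system is jointly infeasible over the integers. Each constraint and what it forces:

  - x - 3y = 14: is a linear equation tying the variables together
  - x = 3 OR y = 1: forces a choice: either x = 3 or y = 1
  - x < y: bounds one variable relative to another variable

Split on the disjunction (x = 3 OR y = 1):
  • If x = 3: with x = 3, every remaining term of the linear equation is divisible by 3, so the left side is ≡ 0 (mod 3); but the right side 11 ≡ 2 (mod 3). No integers can satisfy it.
  • If y = 1: the equation forces x = 17, giving (y, x) = (1, 17), which violates y > x.
Both branches are infeasible, so the system has no integer solution.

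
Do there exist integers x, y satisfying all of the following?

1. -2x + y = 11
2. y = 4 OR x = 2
Yes

Take x = 2, y = 15. Substituting into each constraint:
  (1) -2(2) + 15 = 11 ✓
  (2) x = 2, target 2 ✓ (second branch holds)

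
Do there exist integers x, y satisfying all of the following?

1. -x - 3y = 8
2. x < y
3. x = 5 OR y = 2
Yes

Take x = -14, y = 2. Substituting into each constraint:
  (1) 14 - 3(2) = 8 ✓
  (2) -14 < 2 ✓
  (3) y = 2, target 2 ✓ (second branch holds)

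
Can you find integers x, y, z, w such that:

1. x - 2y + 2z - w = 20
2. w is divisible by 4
Yes

Take x = 0, y = -10, z = 0, w = 0. Substituting into each constraint:
  (1) 0 - 2(-10) + 2(0) + 0 = 20 ✓
  (2) 0 = 4 × 0, remainder 0 ✓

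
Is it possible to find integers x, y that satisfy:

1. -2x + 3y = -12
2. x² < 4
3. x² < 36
Yes

Take x = 0, y = -4. Substituting into each constraint:
  (1) -2(0) + 3(-4) = -12 ✓
  (2) x² = (0)² = 0, and 0 < 4 ✓
  (3) x² = (0)² = 0, and 0 < 36 ✓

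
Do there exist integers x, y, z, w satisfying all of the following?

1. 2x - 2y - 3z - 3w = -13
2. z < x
Yes

Take x = 1, y = 0, z = 0, w = 5. Substituting into each constraint:
  (1) 2(1) - 2(0) - 3(0) - 3(5) = -13 ✓
  (2) 0 < 1 ✓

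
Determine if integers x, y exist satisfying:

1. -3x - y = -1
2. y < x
Yes

Take x = 1, y = -2. Substituting into each constraint:
  (1) -3(1) + 2 = -1 ✓
  (2) -2 < 1 ✓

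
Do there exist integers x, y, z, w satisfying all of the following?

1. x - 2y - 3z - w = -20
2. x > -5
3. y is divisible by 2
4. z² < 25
Yes

Take x = -4, y = 0, z = 0, w = 16. Substituting into each constraint:
  (1) (-4) - 2(0) - 3(0) + (-16) = -20 ✓
  (2) -4 > -5 ✓
  (3) 0 = 2 × 0, remainder 0 ✓
  (4) z² = (0)² = 0, and 0 < 25 ✓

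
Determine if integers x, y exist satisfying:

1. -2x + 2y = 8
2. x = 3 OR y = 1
Yes

Take x = 3, y = 7. Substituting into each constraint:
  (1) -2(3) + 2(7) = 8 ✓
  (2) x = 3, target 3 ✓ (first branch holds)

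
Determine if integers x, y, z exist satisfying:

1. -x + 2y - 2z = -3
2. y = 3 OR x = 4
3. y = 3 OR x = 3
Yes

Take x = 1, y = 3, z = 4. Substituting into each constraint:
  (1) (-1) + 2(3) - 2(4) = -3 ✓
  (2) y = 3, target 3 ✓ (first branch holds)
  (3) y = 3, target 3 ✓ (first branch holds)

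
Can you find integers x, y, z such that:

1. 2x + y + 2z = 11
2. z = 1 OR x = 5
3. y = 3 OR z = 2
Yes

Take x = 5, y = -3, z = 2. Substituting into each constraint:
  (1) 2(5) + (-3) + 2(2) = 11 ✓
  (2) x = 5, target 5 ✓ (second branch holds)
  (3) z = 2, target 2 ✓ (second branch holds)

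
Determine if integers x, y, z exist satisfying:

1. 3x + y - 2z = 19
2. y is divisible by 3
Yes

Take x = 7, y = 0, z = 1. Substituting into each constraint:
  (1) 3(7) + 0 - 2(1) = 19 ✓
  (2) 0 = 3 × 0, remainder 0 ✓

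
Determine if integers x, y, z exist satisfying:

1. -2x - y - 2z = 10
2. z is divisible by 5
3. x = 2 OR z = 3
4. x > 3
No

A contradictory subset is {z is divisible by 5, x = 2 OR z = 3, x > 3}. No integer assignment can satisfy these jointly:

  - z is divisible by 5: restricts z to multiples of 5
  - x = 2 OR z = 3: forces a choice: either x = 2 or z = 3
  - x > 3: bounds one variable relative to a constant

Split on the disjunction (x = 2 OR z = 3):
  • If x = 2: this contradicts the bound x ≥ 4.
  • If z = 3: this contradicts the divisibility constraint — 3 is not a multiple of 5.
Both branches are infeasible, so the system has no integer solution.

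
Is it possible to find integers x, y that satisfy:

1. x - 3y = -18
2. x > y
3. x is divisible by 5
Yes

Take x = 15, y = 11. Substituting into each constraint:
  (1) 15 - 3(11) = -18 ✓
  (2) 15 > 11 ✓
  (3) 15 = 5 × 3, remainder 0 ✓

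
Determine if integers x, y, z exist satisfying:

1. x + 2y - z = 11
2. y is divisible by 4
Yes

Take x = 0, y = 0, z = -11. Substituting into each constraint:
  (1) 0 + 2(0) + 11 = 11 ✓
  (2) 0 = 4 × 0, remainder 0 ✓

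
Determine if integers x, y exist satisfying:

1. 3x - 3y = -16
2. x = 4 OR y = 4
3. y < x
No

Even the single constraint (3x - 3y = -16) is infeasible over the integers.

  - 3x - 3y = -16: every term on the left is divisible by 3, so the LHS ≡ 0 (mod 3), but the RHS -16 is not — no integer solution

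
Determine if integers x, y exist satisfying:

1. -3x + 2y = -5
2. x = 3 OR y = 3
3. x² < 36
Yes

Take x = 3, y = 2. Substituting into each constraint:
  (1) -3(3) + 2(2) = -5 ✓
  (2) x = 3, target 3 ✓ (first branch holds)
  (3) x² = (3)² = 9, and 9 < 36 ✓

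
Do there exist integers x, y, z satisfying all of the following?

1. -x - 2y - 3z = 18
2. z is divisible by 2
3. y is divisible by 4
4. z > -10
Yes

Take x = -18, y = 0, z = 0. Substituting into each constraint:
  (1) 18 - 2(0) - 3(0) = 18 ✓
  (2) 0 = 2 × 0, remainder 0 ✓
  (3) 0 = 4 × 0, remainder 0 ✓
  (4) 0 > -10 ✓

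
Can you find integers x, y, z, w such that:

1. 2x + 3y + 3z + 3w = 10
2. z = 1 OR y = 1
Yes

Take x = 5, y = 1, z = -1, w = 0. Substituting into each constraint:
  (1) 2(5) + 3(1) + 3(-1) + 3(0) = 10 ✓
  (2) y = 1, target 1 ✓ (second branch holds)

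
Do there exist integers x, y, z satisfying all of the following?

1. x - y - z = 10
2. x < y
Yes

Take x = 0, y = 1, z = -11. Substituting into each constraint:
  (1) 0 + (-1) + 11 = 10 ✓
  (2) 0 < 1 ✓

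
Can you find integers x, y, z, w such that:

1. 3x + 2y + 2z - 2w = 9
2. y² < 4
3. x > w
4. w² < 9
Yes

Take x = 1, y = 0, z = 3, w = 0. Substituting into each constraint:
  (1) 3(1) + 2(0) + 2(3) - 2(0) = 9 ✓
  (2) y² = (0)² = 0, and 0 < 4 ✓
  (3) 1 > 0 ✓
  (4) w² = (0)² = 0, and 0 < 9 ✓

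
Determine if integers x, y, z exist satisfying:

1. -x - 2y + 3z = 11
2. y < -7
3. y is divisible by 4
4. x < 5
Yes

Take x = 2, y = -8, z = -1. Substituting into each constraint:
  (1) (-2) - 2(-8) + 3(-1) = 11 ✓
  (2) -8 < -7 ✓
  (3) -8 = 4 × -2, remainder 0 ✓
  (4) 2 < 5 ✓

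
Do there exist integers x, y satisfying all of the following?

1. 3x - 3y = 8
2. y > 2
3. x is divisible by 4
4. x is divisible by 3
No

Even the single constraint (3x - 3y = 8) is infeasible over the integers.

  - 3x - 3y = 8: every term on the left is divisible by 3, so the LHS ≡ 0 (mod 3), but the RHS 8 is not — no integer solution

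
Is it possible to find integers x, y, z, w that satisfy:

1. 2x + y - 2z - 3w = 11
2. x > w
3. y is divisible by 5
Yes

Take x = 0, y = 0, z = -4, w = -1. Substituting into each constraint:
  (1) 2(0) + 0 - 2(-4) - 3(-1) = 11 ✓
  (2) 0 > -1 ✓
  (3) 0 = 5 × 0, remainder 0 ✓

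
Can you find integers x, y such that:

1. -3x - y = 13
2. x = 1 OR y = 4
Yes

Take x = 1, y = -16. Substituting into each constraint:
  (1) -3(1) + 16 = 13 ✓
  (2) x = 1, target 1 ✓ (first branch holds)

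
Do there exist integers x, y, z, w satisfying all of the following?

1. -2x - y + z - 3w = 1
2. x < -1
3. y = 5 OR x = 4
Yes

Take x = -2, y = 5, z = -1, w = -1. Substituting into each constraint:
  (1) -2(-2) + (-5) + (-1) - 3(-1) = 1 ✓
  (2) -2 < -1 ✓
  (3) y = 5, target 5 ✓ (first branch holds)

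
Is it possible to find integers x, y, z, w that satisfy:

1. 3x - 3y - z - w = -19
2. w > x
Yes

Take x = 0, y = 6, z = 0, w = 1. Substituting into each constraint:
  (1) 3(0) - 3(6) + 0 + (-1) = -19 ✓
  (2) 1 > 0 ✓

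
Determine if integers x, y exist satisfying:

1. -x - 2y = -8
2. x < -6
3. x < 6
Yes

Take x = -8, y = 8. Substituting into each constraint:
  (1) 8 - 2(8) = -8 ✓
  (2) -8 < -6 ✓
  (3) -8 < 6 ✓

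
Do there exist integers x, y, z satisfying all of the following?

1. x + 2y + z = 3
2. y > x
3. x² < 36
Yes

Take x = 0, y = 1, z = 1. Substituting into each constraint:
  (1) 0 + 2(1) + 1 = 3 ✓
  (2) 1 > 0 ✓
  (3) x² = (0)² = 0, and 0 < 36 ✓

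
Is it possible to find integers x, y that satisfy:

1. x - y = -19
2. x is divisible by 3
Yes

Take x = 0, y = 19. Substituting into each constraint:
  (1) 0 + (-19) = -19 ✓
  (2) 0 = 3 × 0, remainder 0 ✓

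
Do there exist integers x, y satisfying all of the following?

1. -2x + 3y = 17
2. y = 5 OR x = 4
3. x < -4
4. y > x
No

A contradictory subset is {-2x + 3y = 17, y = 5 OR x = 4, x < -4}. No integer assignment can satisfy these jointly:

  - -2x + 3y = 17: is a linear equation tying the variables together
  - y = 5 OR x = 4: forces a choice: either y = 5 or x = 4
  - x < -4: bounds one variable relative to a constant

Split on the disjunction (y = 5 OR x = 4):
  • If y = 5: the equation forces x = -1, which contradicts the bound x ≤ -5.
  • If x = 4: this contradicts the bound x ≤ -5.
Both branches are infeasible, so the system has no integer solution.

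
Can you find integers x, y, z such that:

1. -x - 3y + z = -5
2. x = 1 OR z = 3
Yes

Take x = 1, y = 3, z = 5. Substituting into each constraint:
  (1) (-1) - 3(3) + 5 = -5 ✓
  (2) x = 1, target 1 ✓ (first branch holds)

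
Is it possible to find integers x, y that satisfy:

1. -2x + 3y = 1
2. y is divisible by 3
Yes

Take x = 4, y = 3. Substituting into each constraint:
  (1) -2(4) + 3(3) = 1 ✓
  (2) 3 = 3 × 1, remainder 0 ✓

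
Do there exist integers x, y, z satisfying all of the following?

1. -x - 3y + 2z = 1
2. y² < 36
Yes

Take x = 0, y = 1, z = 2. Substituting into each constraint:
  (1) 0 - 3(1) + 2(2) = 1 ✓
  (2) y² = (1)² = 1, and 1 < 36 ✓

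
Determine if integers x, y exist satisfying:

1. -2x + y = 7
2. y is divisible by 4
No

The full constraint system is jointly infeasible over the integers. Each constraint and what it forces:

  - -2x + y = 7: is a linear equation tying the variables together
  - y is divisible by 4: restricts y to multiples of 4

Modular obstruction: writing y = 4y', every remaining term of the linear equation is divisible by 2, so the left side is ≡ 0 (mod 2); but the right side 7 ≡ 1 (mod 2). No integers can satisfy it.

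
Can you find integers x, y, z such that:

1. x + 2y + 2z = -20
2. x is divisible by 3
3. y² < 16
Yes

Take x = 0, y = 0, z = -10. Substituting into each constraint:
  (1) 0 + 2(0) + 2(-10) = -20 ✓
  (2) 0 = 3 × 0, remainder 0 ✓
  (3) y² = (0)² = 0, and 0 < 16 ✓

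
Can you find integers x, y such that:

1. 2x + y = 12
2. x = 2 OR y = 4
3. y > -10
Yes

Take x = 2, y = 8. Substituting into each constraint:
  (1) 2(2) + 8 = 12 ✓
  (2) x = 2, target 2 ✓ (first branch holds)
  (3) 8 > -10 ✓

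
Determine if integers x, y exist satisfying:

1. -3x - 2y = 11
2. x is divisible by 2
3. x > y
No

A contradictory subset is {-3x - 2y = 11, x is divisible by 2}. No integer assignment can satisfy these jointly:

  - -3x - 2y = 11: is a linear equation tying the variables together
  - x is divisible by 2: restricts x to multiples of 2

Modular obstruction: writing x = 2x', every remaining term of the linear equation is divisible by 2, so the left side is ≡ 0 (mod 2); but the right side 11 ≡ 1 (mod 2). No integers can satisfy it.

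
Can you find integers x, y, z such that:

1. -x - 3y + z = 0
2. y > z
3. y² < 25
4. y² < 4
Yes

Take x = -1, y = 0, z = -1. Substituting into each constraint:
  (1) 1 - 3(0) + (-1) = 0 ✓
  (2) 0 > -1 ✓
  (3) y² = (0)² = 0, and 0 < 25 ✓
  (4) y² = (0)² = 0, and 0 < 4 ✓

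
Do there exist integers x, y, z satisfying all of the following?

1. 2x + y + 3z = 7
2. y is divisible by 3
Yes

Take x = 2, y = 0, z = 1. Substituting into each constraint:
  (1) 2(2) + 0 + 3(1) = 7 ✓
  (2) 0 = 3 × 0, remainder 0 ✓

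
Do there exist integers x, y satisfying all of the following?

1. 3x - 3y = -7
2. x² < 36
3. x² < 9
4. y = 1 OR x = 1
No

Even the single constraint (3x - 3y = -7) is infeasible over the integers.

  - 3x - 3y = -7: every term on the left is divisible by 3, so the LHS ≡ 0 (mod 3), but the RHS -7 is not — no integer solution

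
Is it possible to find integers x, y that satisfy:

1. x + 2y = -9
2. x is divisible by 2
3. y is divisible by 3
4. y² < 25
No

A contradictory subset is {x + 2y = -9, x is divisible by 2}. No integer assignment can satisfy these jointly:

  - x + 2y = -9: is a linear equation tying the variables together
  - x is divisible by 2: restricts x to multiples of 2

Modular obstruction: writing x = 2x', every remaining term of the linear equation is divisible by 2, so the left side is ≡ 0 (mod 2); but the right side -9 ≡ 1 (mod 2). No integers can satisfy it.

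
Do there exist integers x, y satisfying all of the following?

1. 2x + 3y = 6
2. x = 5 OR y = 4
Yes

Take x = -3, y = 4. Substituting into each constraint:
  (1) 2(-3) + 3(4) = 6 ✓
  (2) y = 4, target 4 ✓ (second branch holds)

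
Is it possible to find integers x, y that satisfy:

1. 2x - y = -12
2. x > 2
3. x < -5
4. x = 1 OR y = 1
No

A contradictory subset is {x > 2, x < -5}. No integer assignment can satisfy these jointly:

  - x > 2: bounds one variable relative to a constant
  - x < -5: bounds one variable relative to a constant

Direct contradiction: the bounds on x require x ≥ 3 and x ≤ -6 simultaneously, which is empty.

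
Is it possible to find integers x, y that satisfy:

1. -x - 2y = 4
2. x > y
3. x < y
No

A contradictory subset is {x > y, x < y}. No integer assignment can satisfy these jointly:

  - x > y: bounds one variable relative to another variable
  - x < y: bounds one variable relative to another variable

Direct contradiction: x > y and y > x cannot both hold.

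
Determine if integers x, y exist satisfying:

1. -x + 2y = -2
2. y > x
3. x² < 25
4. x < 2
Yes

Take x = -4, y = -3. Substituting into each constraint:
  (1) 4 + 2(-3) = -2 ✓
  (2) -3 > -4 ✓
  (3) x² = (-4)² = 16, and 16 < 25 ✓
  (4) -4 < 2 ✓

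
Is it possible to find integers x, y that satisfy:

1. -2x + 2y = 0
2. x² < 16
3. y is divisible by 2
Yes

Take x = 0, y = 0. Substituting into each constraint:
  (1) -2(0) + 2(0) = 0 ✓
  (2) x² = (0)² = 0, and 0 < 16 ✓
  (3) 0 = 2 × 0, remainder 0 ✓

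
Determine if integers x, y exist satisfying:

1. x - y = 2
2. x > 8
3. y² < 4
No

The full constraint system is jointly infeasible over the integers. Each constraint and what it forces:

  - x - y = 2: is a linear equation tying the variables together
  - x > 8: bounds one variable relative to a constant
  - y² < 4: restricts y to |y| ≤ 1

Range argument: with x ∈ [9, ∞], y ∈ [-1, 1], the left side of the equation is at least 8, but the right side is 2 < 8. No integer solution exists.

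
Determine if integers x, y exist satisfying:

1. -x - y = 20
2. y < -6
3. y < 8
Yes

Take x = 0, y = -20. Substituting into each constraint:
  (1) 0 + 20 = 20 ✓
  (2) -20 < -6 ✓
  (3) -20 < 8 ✓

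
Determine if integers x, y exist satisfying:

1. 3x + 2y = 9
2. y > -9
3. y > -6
Yes

Take x = 1, y = 3. Substituting into each constraint:
  (1) 3(1) + 2(3) = 9 ✓
  (2) 3 > -9 ✓
  (3) 3 > -6 ✓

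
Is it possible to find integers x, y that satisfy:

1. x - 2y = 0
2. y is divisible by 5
Yes

Take x = 0, y = 0. Substituting into each constraint:
  (1) 0 - 2(0) = 0 ✓
  (2) 0 = 5 × 0, remainder 0 ✓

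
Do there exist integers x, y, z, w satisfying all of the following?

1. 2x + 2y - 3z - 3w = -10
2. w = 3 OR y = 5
Yes

Take x = 1, y = 0, z = 1, w = 3. Substituting into each constraint:
  (1) 2(1) + 2(0) - 3(1) - 3(3) = -10 ✓
  (2) w = 3, target 3 ✓ (first branch holds)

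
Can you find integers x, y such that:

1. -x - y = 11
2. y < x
Yes

Take x = 0, y = -11. Substituting into each constraint:
  (1) 0 + 11 = 11 ✓
  (2) -11 < 0 ✓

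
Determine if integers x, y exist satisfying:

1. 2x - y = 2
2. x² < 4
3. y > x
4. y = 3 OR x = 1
No

A contradictory subset is {2x - y = 2, y > x, y = 3 OR x = 1}. No integer assignment can satisfy these jointly:

  - 2x - y = 2: is a linear equation tying the variables together
  - y > x: bounds one variable relative to another variable
  - y = 3 OR x = 1: forces a choice: either y = 3 or x = 1

Split on the disjunction (y = 3 OR x = 1):
  • If y = 3: with y = 3, every remaining term of the linear equation is divisible by 2, so the left side is ≡ 0 (mod 2); but the right side 5 ≡ 1 (mod 2). No integers can satisfy it.
  • If x = 1: the equation forces y = 0, giving (x, y) = (1, 0), which violates y > x.
Both branches are infeasible, so the system has no integer solution.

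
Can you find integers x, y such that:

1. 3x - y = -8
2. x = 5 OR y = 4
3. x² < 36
Yes

Take x = 5, y = 23. Substituting into each constraint:
  (1) 3(5) + (-23) = -8 ✓
  (2) x = 5, target 5 ✓ (first branch holds)
  (3) x² = (5)² = 25, and 25 < 36 ✓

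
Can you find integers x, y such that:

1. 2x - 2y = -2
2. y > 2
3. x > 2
Yes

Take x = 3, y = 4. Substituting into each constraint:
  (1) 2(3) - 2(4) = -2 ✓
  (2) 4 > 2 ✓
  (3) 3 > 2 ✓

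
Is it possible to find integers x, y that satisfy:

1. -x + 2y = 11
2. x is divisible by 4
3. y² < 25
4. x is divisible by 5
No

A contradictory subset is {-x + 2y = 11, x is divisible by 4}. No integer assignment can satisfy these jointly:

  - -x + 2y = 11: is a linear equation tying the variables together
  - x is divisible by 4: restricts x to multiples of 4

Modular obstruction: writing x = 4x', every remaining term of the linear equation is divisible by 2, so the left side is ≡ 0 (mod 2); but the right side 11 ≡ 1 (mod 2). No integers can satisfy it.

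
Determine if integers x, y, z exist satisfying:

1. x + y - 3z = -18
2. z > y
Yes

Take x = -17, y = -1, z = 0. Substituting into each constraint:
  (1) (-17) + (-1) - 3(0) = -18 ✓
  (2) 0 > -1 ✓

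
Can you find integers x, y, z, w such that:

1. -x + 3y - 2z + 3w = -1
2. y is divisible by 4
Yes

Take x = 1, y = 0, z = 0, w = 0. Substituting into each constraint:
  (1) (-1) + 3(0) - 2(0) + 3(0) = -1 ✓
  (2) 0 = 4 × 0, remainder 0 ✓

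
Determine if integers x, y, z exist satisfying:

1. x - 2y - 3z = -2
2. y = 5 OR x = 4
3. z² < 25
Yes

Take x = 4, y = 6, z = -2. Substituting into each constraint:
  (1) 4 - 2(6) - 3(-2) = -2 ✓
  (2) x = 4, target 4 ✓ (second branch holds)
  (3) z² = (-2)² = 4, and 4 < 25 ✓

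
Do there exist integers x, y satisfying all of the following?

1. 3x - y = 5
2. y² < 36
Yes

Take x = 2, y = 1. Substituting into each constraint:
  (1) 3(2) + (-1) = 5 ✓
  (2) y² = (1)² = 1, and 1 < 36 ✓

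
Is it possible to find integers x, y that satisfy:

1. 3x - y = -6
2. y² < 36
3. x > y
No

The full constraint system is jointly infeasible over the integers. Each constraint and what it forces:

  - 3x - y = -6: is a linear equation tying the variables together
  - y² < 36: restricts y to |y| ≤ 5
  - x > y: bounds one variable relative to another variable

The bounds confine y to {-5, -4, -3, -2, -1, 0, 1, 2, 3, 4, 5}. For each value, substitute into the equation:
  • y = -5: the equation gives 3x = -11, so x would not be an integer.
  • y = -4: the equation gives 3x = -10, so x would not be an integer.
  • y = -3: the equation forces x = -3, but x > y fails since -3 ≤ -3.
  • y = -2: the equation gives 3x = -8, so x would not be an integer.
  • y = -1: the equation gives 3x = -7, so x would not be an integer.
  • y = 0: the equation forces x = -2, but x > y fails since -2 ≤ 0.
  • y = 1: the equation gives 3x = -5, so x would not be an integer.
  • y = 2: the equation gives 3x = -4, so x would not be an integer.
  • y = 3: the equation forces x = -1, but x > y fails since -1 ≤ 3.
  • y = 4: the equation gives 3x = -2, so x would not be an integer.
  • y = 5: the equation gives 3x = -1, so x would not be an integer.
Every case fails, so no integer solution exists.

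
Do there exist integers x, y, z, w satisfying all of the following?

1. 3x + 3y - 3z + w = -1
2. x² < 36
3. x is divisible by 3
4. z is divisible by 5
Yes

Take x = 0, y = -1, z = 0, w = 2. Substituting into each constraint:
  (1) 3(0) + 3(-1) - 3(0) + 2 = -1 ✓
  (2) x² = (0)² = 0, and 0 < 36 ✓
  (3) 0 = 3 × 0, remainder 0 ✓
  (4) 0 = 5 × 0, remainder 0 ✓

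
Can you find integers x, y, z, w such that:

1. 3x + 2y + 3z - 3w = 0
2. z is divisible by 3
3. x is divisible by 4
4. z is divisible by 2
Yes

Take x = 0, y = 0, z = 0, w = 0. Substituting into each constraint:
  (1) 3(0) + 2(0) + 3(0) - 3(0) = 0 ✓
  (2) 0 = 3 × 0, remainder 0 ✓
  (3) 0 = 4 × 0, remainder 0 ✓
  (4) 0 = 2 × 0, remainder 0 ✓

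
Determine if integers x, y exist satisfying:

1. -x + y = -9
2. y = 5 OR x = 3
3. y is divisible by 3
Yes

Take x = 3, y = -6. Substituting into each constraint:
  (1) (-3) + (-6) = -9 ✓
  (2) x = 3, target 3 ✓ (second branch holds)
  (3) -6 = 3 × -2, remainder 0 ✓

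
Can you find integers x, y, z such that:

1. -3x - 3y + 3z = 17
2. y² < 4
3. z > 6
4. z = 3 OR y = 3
No

Even the single constraint (-3x - 3y + 3z = 17) is infeasible over the integers.

  - -3x - 3y + 3z = 17: every term on the left is divisible by 3, so the LHS ≡ 0 (mod 3), but the RHS 17 is not — no integer solution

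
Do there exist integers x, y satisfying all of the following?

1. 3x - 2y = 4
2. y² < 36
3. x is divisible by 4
Yes

Take x = 0, y = -2. Substituting into each constraint:
  (1) 3(0) - 2(-2) = 4 ✓
  (2) y² = (-2)² = 4, and 4 < 36 ✓
  (3) 0 = 4 × 0, remainder 0 ✓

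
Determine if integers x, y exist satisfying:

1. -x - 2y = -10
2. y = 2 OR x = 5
Yes

Take x = 6, y = 2. Substituting into each constraint:
  (1) (-6) - 2(2) = -10 ✓
  (2) y = 2, target 2 ✓ (first branch holds)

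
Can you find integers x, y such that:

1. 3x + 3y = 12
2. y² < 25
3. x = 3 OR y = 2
Yes

Take x = 3, y = 1. Substituting into each constraint:
  (1) 3(3) + 3(1) = 12 ✓
  (2) y² = (1)² = 1, and 1 < 25 ✓
  (3) x = 3, target 3 ✓ (first branch holds)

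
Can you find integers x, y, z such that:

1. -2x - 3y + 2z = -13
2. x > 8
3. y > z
Yes

Take x = 9, y = -7, z = -8. Substituting into each constraint:
  (1) -2(9) - 3(-7) + 2(-8) = -13 ✓
  (2) 9 > 8 ✓
  (3) -7 > -8 ✓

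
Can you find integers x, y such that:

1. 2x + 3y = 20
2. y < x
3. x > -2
Yes

Take x = 7, y = 2. Substituting into each constraint:
  (1) 2(7) + 3(2) = 20 ✓
  (2) 2 < 7 ✓
  (3) 7 > -2 ✓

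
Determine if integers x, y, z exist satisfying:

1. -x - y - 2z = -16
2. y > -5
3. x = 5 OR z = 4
Yes

Take x = 5, y = 1, z = 5. Substituting into each constraint:
  (1) (-5) + (-1) - 2(5) = -16 ✓
  (2) 1 > -5 ✓
  (3) x = 5, target 5 ✓ (first branch holds)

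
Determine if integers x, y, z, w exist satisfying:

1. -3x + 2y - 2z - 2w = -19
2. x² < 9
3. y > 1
Yes

Take x = 1, y = 2, z = 0, w = 10. Substituting into each constraint:
  (1) -3(1) + 2(2) - 2(0) - 2(10) = -19 ✓
  (2) x² = (1)² = 1, and 1 < 9 ✓
  (3) 2 > 1 ✓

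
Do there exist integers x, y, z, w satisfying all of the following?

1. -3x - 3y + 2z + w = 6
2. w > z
Yes

Take x = 0, y = -4, z = -3, w = 0. Substituting into each constraint:
  (1) -3(0) - 3(-4) + 2(-3) + 0 = 6 ✓
  (2) 0 > -3 ✓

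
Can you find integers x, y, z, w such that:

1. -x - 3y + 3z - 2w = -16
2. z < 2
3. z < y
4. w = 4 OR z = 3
Yes

Take x = 5, y = 0, z = -1, w = 4. Substituting into each constraint:
  (1) (-5) - 3(0) + 3(-1) - 2(4) = -16 ✓
  (2) -1 < 2 ✓
  (3) -1 < 0 ✓
  (4) w = 4, target 4 ✓ (first branch holds)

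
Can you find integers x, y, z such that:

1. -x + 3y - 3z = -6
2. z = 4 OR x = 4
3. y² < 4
Yes

Take x = -9, y = -1, z = 4. Substituting into each constraint:
  (1) 9 + 3(-1) - 3(4) = -6 ✓
  (2) z = 4, target 4 ✓ (first branch holds)
  (3) y² = (-1)² = 1, and 1 < 4 ✓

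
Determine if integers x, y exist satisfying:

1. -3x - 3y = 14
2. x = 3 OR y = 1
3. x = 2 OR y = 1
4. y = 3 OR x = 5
No

Even the single constraint (-3x - 3y = 14) is infeasible over the integers.

  - -3x - 3y = 14: every term on the left is divisible by 3, so the LHS ≡ 0 (mod 3), but the RHS 14 is not — no integer solution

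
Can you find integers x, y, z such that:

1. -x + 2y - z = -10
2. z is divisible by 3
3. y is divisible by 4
Yes

Take x = 10, y = 0, z = 0. Substituting into each constraint:
  (1) (-10) + 2(0) + 0 = -10 ✓
  (2) 0 = 3 × 0, remainder 0 ✓
  (3) 0 = 4 × 0, remainder 0 ✓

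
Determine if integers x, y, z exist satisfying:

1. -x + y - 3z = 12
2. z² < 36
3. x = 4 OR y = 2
Yes

Take x = 4, y = 1, z = -5. Substituting into each constraint:
  (1) (-4) + 1 - 3(-5) = 12 ✓
  (2) z² = (-5)² = 25, and 25 < 36 ✓
  (3) x = 4, target 4 ✓ (first branch holds)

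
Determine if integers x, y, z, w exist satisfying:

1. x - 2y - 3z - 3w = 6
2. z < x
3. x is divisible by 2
Yes

Take x = 0, y = 0, z = -2, w = 0. Substituting into each constraint:
  (1) 0 - 2(0) - 3(-2) - 3(0) = 6 ✓
  (2) -2 < 0 ✓
  (3) 0 = 2 × 0, remainder 0 ✓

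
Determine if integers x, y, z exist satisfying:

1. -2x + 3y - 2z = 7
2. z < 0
Yes

Take x = 0, y = 1, z = -2. Substituting into each constraint:
  (1) -2(0) + 3(1) - 2(-2) = 7 ✓
  (2) -2 < 0 ✓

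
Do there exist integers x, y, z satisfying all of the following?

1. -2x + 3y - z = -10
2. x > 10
Yes

Take x = 11, y = 4, z = 0. Substituting into each constraint:
  (1) -2(11) + 3(4) + 0 = -10 ✓
  (2) 11 > 10 ✓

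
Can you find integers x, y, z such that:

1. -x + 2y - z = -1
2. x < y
Yes

Take x = -1, y = 0, z = 2. Substituting into each constraint:
  (1) 1 + 2(0) + (-2) = -1 ✓
  (2) -1 < 0 ✓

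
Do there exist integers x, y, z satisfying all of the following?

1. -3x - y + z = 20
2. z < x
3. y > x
Yes

Take x = -8, y = -7, z = -11. Substituting into each constraint:
  (1) -3(-8) + 7 + (-11) = 20 ✓
  (2) -11 < -8 ✓
  (3) -7 > -8 ✓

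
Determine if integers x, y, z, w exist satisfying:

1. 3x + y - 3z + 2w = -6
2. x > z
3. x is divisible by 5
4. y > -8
Yes

Take x = 0, y = 1, z = -1, w = -5. Substituting into each constraint:
  (1) 3(0) + 1 - 3(-1) + 2(-5) = -6 ✓
  (2) 0 > -1 ✓
  (3) 0 = 5 × 0, remainder 0 ✓
  (4) 1 > -8 ✓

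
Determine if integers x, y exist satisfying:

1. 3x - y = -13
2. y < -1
Yes

Take x = -5, y = -2. Substituting into each constraint:
  (1) 3(-5) + 2 = -13 ✓
  (2) -2 < -1 ✓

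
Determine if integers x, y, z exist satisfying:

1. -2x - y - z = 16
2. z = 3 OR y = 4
Yes

Take x = -10, y = 4, z = 0. Substituting into each constraint:
  (1) -2(-10) + (-4) + 0 = 16 ✓
  (2) y = 4, target 4 ✓ (second branch holds)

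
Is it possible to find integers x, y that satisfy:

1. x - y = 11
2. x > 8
Yes

Take x = 9, y = -2. Substituting into each constraint:
  (1) 9 + 2 = 11 ✓
  (2) 9 > 8 ✓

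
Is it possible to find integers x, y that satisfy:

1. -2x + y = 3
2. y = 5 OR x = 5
Yes

Take x = 1, y = 5. Substituting into each constraint:
  (1) -2(1) + 5 = 3 ✓
  (2) y = 5, target 5 ✓ (first branch holds)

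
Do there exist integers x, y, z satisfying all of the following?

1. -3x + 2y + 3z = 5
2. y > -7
Yes

Take x = 0, y = 1, z = 1. Substituting into each constraint:
  (1) -3(0) + 2(1) + 3(1) = 5 ✓
  (2) 1 > -7 ✓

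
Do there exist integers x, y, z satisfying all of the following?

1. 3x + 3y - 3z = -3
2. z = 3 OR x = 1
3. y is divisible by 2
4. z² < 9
Yes

Take x = 1, y = 0, z = 2. Substituting into each constraint:
  (1) 3(1) + 3(0) - 3(2) = -3 ✓
  (2) x = 1, target 1 ✓ (second branch holds)
  (3) 0 = 2 × 0, remainder 0 ✓
  (4) z² = (2)² = 4, and 4 < 9 ✓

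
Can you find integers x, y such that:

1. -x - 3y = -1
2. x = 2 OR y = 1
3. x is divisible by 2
Yes

Take x = -2, y = 1. Substituting into each constraint:
  (1) 2 - 3(1) = -1 ✓
  (2) y = 1, target 1 ✓ (second branch holds)
  (3) -2 = 2 × -1, remainder 0 ✓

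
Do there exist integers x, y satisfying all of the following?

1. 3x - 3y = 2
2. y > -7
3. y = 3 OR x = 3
No

Even the single constraint (3x - 3y = 2) is infeasible over the integers.

  - 3x - 3y = 2: every term on the left is divisible by 3, so the LHS ≡ 0 (mod 3), but the RHS 2 is not — no integer solution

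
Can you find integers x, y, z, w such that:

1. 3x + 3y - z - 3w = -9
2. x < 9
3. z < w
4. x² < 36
Yes

Take x = 0, y = -2, z = 0, w = 1. Substituting into each constraint:
  (1) 3(0) + 3(-2) + 0 - 3(1) = -9 ✓
  (2) 0 < 9 ✓
  (3) 0 < 1 ✓
  (4) x² = (0)² = 0, and 0 < 36 ✓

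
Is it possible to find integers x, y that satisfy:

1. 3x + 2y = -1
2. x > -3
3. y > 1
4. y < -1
No

A contradictory subset is {y > 1, y < -1}. No integer assignment can satisfy these jointly:

  - y > 1: bounds one variable relative to a constant
  - y < -1: bounds one variable relative to a constant

Direct contradiction: the bounds on y require y ≥ 2 and y ≤ -2 simultaneously, which is empty.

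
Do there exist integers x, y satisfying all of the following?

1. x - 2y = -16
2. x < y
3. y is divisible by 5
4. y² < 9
Yes

Take x = -16, y = 0. Substituting into each constraint:
  (1) (-16) - 2(0) = -16 ✓
  (2) -16 < 0 ✓
  (3) 0 = 5 × 0, remainder 0 ✓
  (4) y² = (0)² = 0, and 0 < 9 ✓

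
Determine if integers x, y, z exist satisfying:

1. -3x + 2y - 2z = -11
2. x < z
Yes

Take x = 1, y = -2, z = 2. Substituting into each constraint:
  (1) -3(1) + 2(-2) - 2(2) = -11 ✓
  (2) 1 < 2 ✓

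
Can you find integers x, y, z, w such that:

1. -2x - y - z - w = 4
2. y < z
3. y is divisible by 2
Yes

Take x = 0, y = 0, z = 1, w = -5. Substituting into each constraint:
  (1) -2(0) + 0 + (-1) + 5 = 4 ✓
  (2) 0 < 1 ✓
  (3) 0 = 2 × 0, remainder 0 ✓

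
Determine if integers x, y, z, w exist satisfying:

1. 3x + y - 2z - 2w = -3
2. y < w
Yes

Take x = 0, y = -1, z = 1, w = 0. Substituting into each constraint:
  (1) 3(0) + (-1) - 2(1) - 2(0) = -3 ✓
  (2) -1 < 0 ✓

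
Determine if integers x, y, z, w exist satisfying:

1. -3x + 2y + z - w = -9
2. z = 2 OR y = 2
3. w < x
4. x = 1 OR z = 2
Yes

Take x = 0, y = -6, z = 2, w = -1. Substituting into each constraint:
  (1) -3(0) + 2(-6) + 2 + 1 = -9 ✓
  (2) z = 2, target 2 ✓ (first branch holds)
  (3) -1 < 0 ✓
  (4) z = 2, target 2 ✓ (second branch holds)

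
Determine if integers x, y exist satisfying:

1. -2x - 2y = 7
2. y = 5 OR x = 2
No

Even the single constraint (-2x - 2y = 7) is infeasible over the integers.

  - -2x - 2y = 7: every term on the left is divisible by 2, so the LHS ≡ 0 (mod 2), but the RHS 7 is not — no integer solution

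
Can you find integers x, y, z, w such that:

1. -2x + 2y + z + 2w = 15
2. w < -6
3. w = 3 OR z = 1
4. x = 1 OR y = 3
Yes

Take x = 1, y = 15, z = 1, w = -7. Substituting into each constraint:
  (1) -2(1) + 2(15) + 1 + 2(-7) = 15 ✓
  (2) -7 < -6 ✓
  (3) z = 1, target 1 ✓ (second branch holds)
  (4) x = 1, target 1 ✓ (first branch holds)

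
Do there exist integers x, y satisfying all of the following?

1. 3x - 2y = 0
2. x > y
Yes

Take x = -2, y = -3. Substituting into each constraint:
  (1) 3(-2) - 2(-3) = 0 ✓
  (2) -2 > -3 ✓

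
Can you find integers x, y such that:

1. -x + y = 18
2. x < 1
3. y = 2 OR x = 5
Yes

Take x = -16, y = 2. Substituting into each constraint:
  (1) 16 + 2 = 18 ✓
  (2) -16 < 1 ✓
  (3) y = 2, target 2 ✓ (first branch holds)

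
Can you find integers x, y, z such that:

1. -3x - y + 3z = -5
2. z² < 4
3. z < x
Yes

Take x = 0, y = 2, z = -1. Substituting into each constraint:
  (1) -3(0) + (-2) + 3(-1) = -5 ✓
  (2) z² = (-1)² = 1, and 1 < 4 ✓
  (3) -1 < 0 ✓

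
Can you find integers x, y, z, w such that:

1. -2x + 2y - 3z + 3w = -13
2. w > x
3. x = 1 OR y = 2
Yes

Take x = -2, y = 2, z = 6, w = -1. Substituting into each constraint:
  (1) -2(-2) + 2(2) - 3(6) + 3(-1) = -13 ✓
  (2) -1 > -2 ✓
  (3) y = 2, target 2 ✓ (second branch holds)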